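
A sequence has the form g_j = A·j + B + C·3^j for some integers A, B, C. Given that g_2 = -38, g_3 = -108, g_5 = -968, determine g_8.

At j = 2, 3, 5: 2A + B + 9C = -38; 3A + B + 27C = -108; 5A + B + 243C = -968.
Subtracting the first from the second: A + 18C = -70.
Subtracting the second from the third: 2A + 216C = -860.
Solving: C = -4, A = 2, then B = -6.
Therefore g_8 = 16 + (-6) + (-4)·6561 = -26234.

-26234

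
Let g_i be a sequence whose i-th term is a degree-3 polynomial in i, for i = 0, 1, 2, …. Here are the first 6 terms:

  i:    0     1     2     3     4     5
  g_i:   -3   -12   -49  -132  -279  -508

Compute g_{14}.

1st diffs: -9, -37, -83, -147, -229.
2nd diffs: -28, -46, -64, -82.
3rd diffs: -18, -18, -18 (constant).
Newton forward-difference form: g_i = -3 + (-9)·C(i,1) + (-28)·C(i,2) + (-18)·C(i,3).
At i = 14: i = 14, so g_{14} = -3 - 126 - 2548 - 6552 = -9229.

-9229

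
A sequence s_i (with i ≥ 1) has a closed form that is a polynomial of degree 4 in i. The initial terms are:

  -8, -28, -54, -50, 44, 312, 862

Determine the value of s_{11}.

8882

1st diffs: -20, -26, 4, 94, 268, 550.
2nd diffs: -6, 30, 90, 174, 282.
3rd diffs: 36, 60, 84, 108.
4th diffs: 24, 24, 24 (constant).
Newton forward-difference form: s_i = -8 + (-20)·C(i-1,1) + (-6)·C(i-1,2) + 36·C(i-1,3) + 24·C(i-1,4).
At i = 11: i-1 = 10, so s_{11} = -8 - 200 - 270 + 4320 + 5040 = 8882.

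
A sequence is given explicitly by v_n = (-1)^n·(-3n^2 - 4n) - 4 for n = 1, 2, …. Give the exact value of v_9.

275

(-1)^9 = -1; -3n^2 - 4n at n=9 is -279; so v_9 = 275.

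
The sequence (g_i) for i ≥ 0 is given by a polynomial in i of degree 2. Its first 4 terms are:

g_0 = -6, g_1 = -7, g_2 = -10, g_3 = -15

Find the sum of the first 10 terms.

1st diffs: -1, -3, -5.
2nd diffs: -2, -2 (constant).
Newton forward-difference form: g_i = -6 + (-1)·C(i,1) + (-2)·C(i,2).
Continuing: …, -22, -31, -42, -55, …, g_9 = -87.
Summing i = 0..9 (10 terms) gives -345.

-345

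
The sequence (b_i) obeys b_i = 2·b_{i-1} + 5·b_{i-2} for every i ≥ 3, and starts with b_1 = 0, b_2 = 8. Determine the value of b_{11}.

389456

Applying the relation repeatedly:
b_3 = 16; b_4 = 72; b_5 = 224; b_6 = 808; b_7 = 2736; b_8 = 9512; b_9 = 32704; b_{10} = 112968; b_{11} = 389456.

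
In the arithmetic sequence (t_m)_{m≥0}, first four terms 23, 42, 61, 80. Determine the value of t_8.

175

Common difference d = 19.
t_m = 23 + (m - 0)·19.
t_8 = 23 + 8·19 = 175.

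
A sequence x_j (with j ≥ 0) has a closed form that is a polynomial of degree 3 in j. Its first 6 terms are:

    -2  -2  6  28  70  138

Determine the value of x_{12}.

1846

1st diffs: 0, 8, 22, 42, 68.
2nd diffs: 8, 14, 20, 26.
3rd diffs: 6, 6, 6 (constant).
Newton forward-difference form: x_j = -2 + 8·C(j,2) + 6·C(j,3).
At j = 12: j = 12, so x_{12} = -2 + 528 + 1320 = 1846.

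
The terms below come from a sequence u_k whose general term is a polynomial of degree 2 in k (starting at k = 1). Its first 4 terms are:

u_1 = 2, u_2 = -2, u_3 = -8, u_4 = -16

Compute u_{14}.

-206

1st diffs: -4, -6, -8.
2nd diffs: -2, -2 (constant).
Newton forward-difference form: u_k = 2 + (-4)·C(k-1,1) + (-2)·C(k-1,2).
At k = 14: k-1 = 13, so u_{14} = 2 - 52 - 156 = -206.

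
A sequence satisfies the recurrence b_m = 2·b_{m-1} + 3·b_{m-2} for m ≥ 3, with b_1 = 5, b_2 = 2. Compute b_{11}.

103339

Compute successive terms:
b_3 = 19;  b_4 = 44;  b_5 = 145;  b_6 = 422;  b_7 = 1279;  b_8 = 3824;  b_9 = 11485;  b_{10} = 34442;  b_{11} = 103339.
(Characteristic roots are 3 and -1.)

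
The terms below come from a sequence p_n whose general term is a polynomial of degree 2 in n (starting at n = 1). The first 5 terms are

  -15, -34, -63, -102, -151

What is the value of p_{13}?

-903

1st diffs: -19, -29, -39, -49.
2nd diffs: -10, -10, -10 (constant).
Newton forward-difference form: p_n = -15 + (-19)·C(n-1,1) + (-10)·C(n-1,2).
At n = 13: n-1 = 12, so p_{13} = -15 - 228 - 660 = -903.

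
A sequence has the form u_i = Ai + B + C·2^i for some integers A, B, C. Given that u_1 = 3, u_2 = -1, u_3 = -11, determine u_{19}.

-1572819

Write the equations: A + B + 2C = 3; 2A + B + 4C = -1; 3A + B + 8C = -11.
Subtracting the first from the second: A + 2C = -4.
Subtracting the second from the third: A + 4C = -10.
Solving: C = -3, A = 2, then B = 7.
So u_i = 2·i + 7 + (-3)·2^i; at i=19 this is -1572819.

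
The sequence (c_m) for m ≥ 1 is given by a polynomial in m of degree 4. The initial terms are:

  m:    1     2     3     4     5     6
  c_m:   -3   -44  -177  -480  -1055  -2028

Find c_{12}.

-26304

1st diffs: -41, -133, -303, -575, -973.
2nd diffs: -92, -170, -272, -398.
3rd diffs: -78, -102, -126.
4th diffs: -24, -24 (constant).
Newton forward-difference form: c_m = -3 + (-41)·C(m-1,1) + (-92)·C(m-1,2) + (-78)·C(m-1,3) + (-24)·C(m-1,4).
At m = 12: m-1 = 11, so c_{12} = -3 - 451 - 5060 - 12870 - 7920 = -26304.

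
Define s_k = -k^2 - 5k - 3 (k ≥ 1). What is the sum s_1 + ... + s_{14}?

Over k = 1..14: Σk = 105, Σk² = 1015.
Total = (-1)·1015 + (-5)·105 + (-3)·14 = -1582.

-1582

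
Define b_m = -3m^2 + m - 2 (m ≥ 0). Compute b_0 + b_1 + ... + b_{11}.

Over m = 0..11: Σm = 66, Σm² = 506.
Total = (-3)·506 + (1)·66 + (-2)·12 = -1476.

-1476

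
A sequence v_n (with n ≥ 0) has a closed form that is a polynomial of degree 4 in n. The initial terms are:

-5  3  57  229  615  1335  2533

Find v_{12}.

1st diffs: 8, 54, 172, 386, 720, 1198.
2nd diffs: 46, 118, 214, 334, 478.
3rd diffs: 72, 96, 120, 144.
4th diffs: 24, 24, 24 (constant).
Newton forward-difference form: v_n = -5 + 8·C(n,1) + 46·C(n,2) + 72·C(n,3) + 24·C(n,4).
At n = 12: n = 12, so v_{12} = -5 + 96 + 3036 + 15840 + 11880 = 30847.

30847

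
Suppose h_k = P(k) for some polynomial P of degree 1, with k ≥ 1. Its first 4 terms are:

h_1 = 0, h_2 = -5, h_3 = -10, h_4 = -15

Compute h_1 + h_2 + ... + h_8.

-140

1st diffs: -5, -5, -5 (constant).
So h_k = -5k + 5.
Continuing: -20, -25, -30, -35.
Summing k = 1..8 (8 terms) gives -140.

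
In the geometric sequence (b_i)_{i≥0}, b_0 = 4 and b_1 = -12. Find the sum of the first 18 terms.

-387420488

Common ratio r = -3.
b_i = 4·(-3)^(i-0).
S = 4·((-3)^18 - 1)/(-3 - 1) = 4·(387420489 - 1)/(-4) = -387420488.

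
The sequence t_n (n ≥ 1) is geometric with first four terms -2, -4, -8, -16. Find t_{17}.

Common ratio r = 2.
t_n = (-2)·2^(n-1).
t_{17} = (-2)·2^16 = -131072.

-131072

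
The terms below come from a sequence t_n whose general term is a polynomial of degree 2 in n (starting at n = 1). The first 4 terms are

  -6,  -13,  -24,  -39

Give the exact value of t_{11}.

-256

1st diffs: -7, -11, -15.
2nd diffs: -4, -4 (constant).
Newton forward-difference form: t_n = -6 + (-7)·C(n-1,1) + (-4)·C(n-1,2).
At n = 11: n-1 = 10, so t_{11} = -6 - 70 - 180 = -256.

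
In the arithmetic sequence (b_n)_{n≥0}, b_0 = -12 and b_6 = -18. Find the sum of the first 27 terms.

-675

Common difference d = (-18 - (-12)) / (6 - 0) = -1.
b_n = -12 + (n - 0)·(-1).
b_{26} = -38; S = 27·(-12 + (-38))/2 = -675.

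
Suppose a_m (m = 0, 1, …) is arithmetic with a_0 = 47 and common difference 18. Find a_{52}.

a_m = 47 + (m - 0)·18.
a_{52} = 47 + 52·18 = 983.

983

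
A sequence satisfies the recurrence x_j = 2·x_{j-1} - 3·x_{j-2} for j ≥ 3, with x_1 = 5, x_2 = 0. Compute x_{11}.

-1095

x_3 = -15;  x_4 = -30;  x_5 = -15;  x_6 = 60;  x_7 = 165;  x_8 = 150;  x_9 = -195;  x_{10} = -840;  x_{11} = -1095.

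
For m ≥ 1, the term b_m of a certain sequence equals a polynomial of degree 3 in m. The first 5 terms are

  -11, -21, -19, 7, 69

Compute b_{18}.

9611

1st diffs: -10, 2, 26, 62.
2nd diffs: 12, 24, 36.
3rd diffs: 12, 12 (constant).
So b_m = 2m^3 - 6m^2 - 6m - 1.
Evaluating at m = 18 gives b_{18} = 9611.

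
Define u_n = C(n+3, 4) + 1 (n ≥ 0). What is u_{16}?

3877

C(19, 4) = 3876, so u_{16} = 3877.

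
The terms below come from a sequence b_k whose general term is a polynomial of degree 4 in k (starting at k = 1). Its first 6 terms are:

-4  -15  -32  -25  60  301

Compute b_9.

3100

1st diffs: -11, -17, 7, 85, 241.
2nd diffs: -6, 24, 78, 156.
3rd diffs: 30, 54, 78.
4th diffs: 24, 24 (constant).
Newton forward-difference form: b_k = -4 + (-11)·C(k-1,1) + (-6)·C(k-1,2) + 30·C(k-1,3) + 24·C(k-1,4).
At k = 9: k-1 = 8, so b_9 = -4 - 88 - 168 + 1680 + 1680 = 3100.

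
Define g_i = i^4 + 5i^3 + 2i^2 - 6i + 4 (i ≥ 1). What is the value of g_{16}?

g_{16} = 1·16^4 + 5·16^3 + 2·16^2 - 6·16 + 4 = 86436.

86436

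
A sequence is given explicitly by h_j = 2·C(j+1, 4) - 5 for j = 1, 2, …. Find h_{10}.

C(11, 4) = 330, so h_{10} = 655.

655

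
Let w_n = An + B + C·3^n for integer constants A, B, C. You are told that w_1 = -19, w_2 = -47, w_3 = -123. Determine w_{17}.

-516560723

Write the equations: A + B + 3C = -19; 2A + B + 9C = -47; 3A + B + 27C = -123.
Subtracting the first from the second: A + 6C = -28.
Subtracting the second from the third: A + 18C = -76.
Solving: C = -4, A = -4, then B = -3.
Hence w_{17} = -4·17 + (-3) + (-4)·129140163 = -516560723.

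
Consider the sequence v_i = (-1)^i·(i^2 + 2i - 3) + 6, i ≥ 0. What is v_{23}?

(-1)^23 = -1; i^2 + 2i - 3 at i=23 is 572; so v_{23} = -566.

-566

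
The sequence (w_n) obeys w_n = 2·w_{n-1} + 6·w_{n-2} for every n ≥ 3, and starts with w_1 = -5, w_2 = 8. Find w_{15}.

w_3 = -14;  w_4 = 20;  w_5 = -44;  …;  w_{12} = -64192;  w_{13} = -240320;  w_{14} = -865792;  w_{15} = -3173504.

-3173504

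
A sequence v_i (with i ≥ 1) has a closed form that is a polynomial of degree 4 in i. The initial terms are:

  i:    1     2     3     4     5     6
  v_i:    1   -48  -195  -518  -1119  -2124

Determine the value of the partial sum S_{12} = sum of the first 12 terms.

-82400

1st diffs: -49, -147, -323, -601, -1005.
2nd diffs: -98, -176, -278, -404.
3rd diffs: -78, -102, -126.
4th diffs: -24, -24 (constant).
Newton forward-difference form: v_i = 1 + (-49)·C(i-1,1) + (-98)·C(i-1,2) + (-78)·C(i-1,3) + (-24)·C(i-1,4).
Continuing: …, -3683, -5970, -9183, -13544, …, v_{12} = -26718.
Summing i = 1..12 (12 terms) gives -82400.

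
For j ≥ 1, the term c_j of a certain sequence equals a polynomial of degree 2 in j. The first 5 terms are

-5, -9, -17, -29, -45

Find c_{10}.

-185

1st diffs: -4, -8, -12, -16.
2nd diffs: -4, -4, -4 (constant).
Newton forward-difference form: c_j = -5 + (-4)·C(j-1,1) + (-4)·C(j-1,2).
At j = 10: j-1 = 9, so c_{10} = -5 - 36 - 144 = -185.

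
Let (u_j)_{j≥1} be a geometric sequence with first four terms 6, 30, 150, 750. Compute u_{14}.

7324218750

Common ratio r = 5.
u_j = 6·5^(j-1).
u_{14} = 6·5^13 = 7324218750.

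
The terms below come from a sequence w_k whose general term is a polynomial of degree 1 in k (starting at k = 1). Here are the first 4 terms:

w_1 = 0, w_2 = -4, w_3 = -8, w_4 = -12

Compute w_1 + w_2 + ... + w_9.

1st diffs: -4, -4, -4 (constant).
So w_k = -4k + 4.
Continuing: …, -16, -20, -24, -28, …, w_9 = -32.
Summing k = 1..9 (9 terms) gives -144.

-144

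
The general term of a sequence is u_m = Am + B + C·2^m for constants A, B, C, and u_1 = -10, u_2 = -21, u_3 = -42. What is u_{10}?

-5129

Plug in m = 1, 2, 3: A + B + 2C = -10; 2A + B + 4C = -21; 3A + B + 8C = -42.
Subtracting the first from the second: A + 2C = -11.
Subtracting the second from the third: A + 4C = -21.
Solving: C = -5, A = -1, then B = 1.
So u_m = -1·m + 1 + (-5)·2^m; at m=10 this is -5129.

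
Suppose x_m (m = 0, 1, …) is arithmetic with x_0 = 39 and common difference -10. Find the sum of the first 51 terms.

-10761

x_m = 39 + (m - 0)·(-10).
x_{50} = -461; S = 51·(39 + (-461))/2 = -10761.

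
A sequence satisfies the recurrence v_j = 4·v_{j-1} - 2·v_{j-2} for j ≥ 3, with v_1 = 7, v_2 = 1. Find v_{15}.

-32059520

v_3 = -10  v_4 = -42  v_5 = -148  …  v_{12} = -805536  v_{13} = -2750272  v_{14} = -9390016  v_{15} = -32059520.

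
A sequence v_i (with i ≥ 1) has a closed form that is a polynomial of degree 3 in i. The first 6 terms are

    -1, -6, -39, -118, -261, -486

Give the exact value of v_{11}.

1st diffs: -5, -33, -79, -143, -225.
2nd diffs: -28, -46, -64, -82.
3rd diffs: -18, -18, -18 (constant).
Newton forward-difference form: v_i = -1 + (-5)·C(i-1,1) + (-28)·C(i-1,2) + (-18)·C(i-1,3).
At i = 11: i-1 = 10, so v_{11} = -1 - 50 - 1260 - 2160 = -3471.

-3471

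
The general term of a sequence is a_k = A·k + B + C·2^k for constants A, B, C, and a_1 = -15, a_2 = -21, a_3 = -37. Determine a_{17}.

-655301

The three given values yield: A + B + 2C = -15; 2A + B + 4C = -21; 3A + B + 8C = -37.
Subtracting the first from the second: A + 2C = -6.
Subtracting the second from the third: A + 4C = -16.
Solving: C = -5, A = 4, then B = -9.
Hence a_{17} = 4·17 + (-9) + (-5)·131072 = -655301.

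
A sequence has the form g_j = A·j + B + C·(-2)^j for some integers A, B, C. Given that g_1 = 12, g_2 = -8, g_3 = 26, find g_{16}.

Write the equations: A + B - 2C = 12; 2A + B + 4C = -8; 3A + B - 8C = 26.
Subtracting the first from the second: A + 6C = -20.
Subtracting the second from the third: A - 12C = 34.
Solving: C = -3, A = -2, then B = 8.
Hence g_{16} = -2·16 + 8 + (-3)·65536 = -196632.

-196632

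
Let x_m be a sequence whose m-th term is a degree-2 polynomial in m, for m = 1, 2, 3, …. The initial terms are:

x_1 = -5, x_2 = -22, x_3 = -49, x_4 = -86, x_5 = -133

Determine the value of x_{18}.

-1654

1st diffs: -17, -27, -37, -47.
2nd diffs: -10, -10, -10 (constant).
Newton forward-difference form: x_m = -5 + (-17)·C(m-1,1) + (-10)·C(m-1,2).
At m = 18: m-1 = 17, so x_{18} = -5 - 289 - 1360 = -1654.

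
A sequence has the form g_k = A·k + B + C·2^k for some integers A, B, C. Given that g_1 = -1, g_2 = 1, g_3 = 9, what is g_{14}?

At k = 1, 2, 3: A + B + 2C = -1; 2A + B + 4C = 1; 3A + B + 8C = 9.
Subtracting the first from the second: A + 2C = 2.
Subtracting the second from the third: A + 4C = 8.
Solving: C = 3, A = -4, then B = -3.
Hence g_{14} = -4·14 + (-3) + 3·16384 = 49093.

49093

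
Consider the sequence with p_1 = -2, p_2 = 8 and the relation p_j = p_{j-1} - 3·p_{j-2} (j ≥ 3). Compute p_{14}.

Applying the relation repeatedly:
p_3 = 14; p_4 = -10; p_5 = -52; …; p_{11} = -196; p_{12} = 2210; p_{13} = 2798; p_{14} = -3832.

-3832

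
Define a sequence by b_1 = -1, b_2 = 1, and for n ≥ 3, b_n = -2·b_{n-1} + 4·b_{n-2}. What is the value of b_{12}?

203776

Iterate the recurrence:
b_3 = -6;  b_4 = 16;  b_5 = -56;  b_6 = 176;  b_7 = -576;  b_8 = 1856;  b_9 = -6016;  b_{10} = 19456;  b_{11} = -62976;  b_{12} = 203776.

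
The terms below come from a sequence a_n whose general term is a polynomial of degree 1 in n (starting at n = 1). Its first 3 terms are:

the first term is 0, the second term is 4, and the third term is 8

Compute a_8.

1st diffs: 4, 4 (constant).
So a_n = 4n - 4.
Evaluating at n = 8 gives a_8 = 28.

28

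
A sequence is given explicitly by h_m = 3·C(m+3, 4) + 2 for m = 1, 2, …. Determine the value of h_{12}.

4097

C(15, 4) = 1365, so h_{12} = 4097.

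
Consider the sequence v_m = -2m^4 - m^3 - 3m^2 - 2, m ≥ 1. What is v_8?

v_8 = -2·8^4 - 1·8^3 - 3·8^2 - 2 = -8898.

-8898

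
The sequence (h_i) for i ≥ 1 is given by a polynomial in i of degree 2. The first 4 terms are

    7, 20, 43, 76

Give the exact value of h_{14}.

956

1st diffs: 13, 23, 33.
2nd diffs: 10, 10 (constant).
So h_i = 5i^2 - 2i + 4.
Evaluating at i = 14 gives h_{14} = 956.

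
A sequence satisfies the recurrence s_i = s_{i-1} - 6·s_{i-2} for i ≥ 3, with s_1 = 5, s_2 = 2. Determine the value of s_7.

Step forward from the initial values:
s_3 = -28; s_4 = -40; s_5 = 128; s_6 = 368; s_7 = -400.

-400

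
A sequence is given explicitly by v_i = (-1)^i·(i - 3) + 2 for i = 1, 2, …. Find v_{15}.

(-1)^15 = -1; i - 3 at i=15 is 12; so v_{15} = -10.

-10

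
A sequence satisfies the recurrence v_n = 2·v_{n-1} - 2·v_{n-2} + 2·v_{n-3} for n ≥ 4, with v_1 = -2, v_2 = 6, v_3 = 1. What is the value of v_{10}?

-80

v_4 = -14;  v_5 = -18;  v_6 = -6;  v_7 = -4;  v_8 = -32;  v_9 = -68;  v_{10} = -80.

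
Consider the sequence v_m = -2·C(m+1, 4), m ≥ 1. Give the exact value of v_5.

C(6, 4) = 15, so v_5 = -30.

-30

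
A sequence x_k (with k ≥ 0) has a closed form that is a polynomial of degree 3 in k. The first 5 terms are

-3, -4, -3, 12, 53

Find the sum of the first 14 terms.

1st diffs: -1, 1, 15, 41.
2nd diffs: 2, 14, 26.
3rd diffs: 12, 12 (constant).
Newton forward-difference form: x_k = -3 + (-1)·C(k,1) + 2·C(k,2) + 12·C(k,3).
Continuing: …, 132, 261, 452, 717, …, x_{13} = 3572.
Summing k = 0..13 (14 terms) gives 12607.

12607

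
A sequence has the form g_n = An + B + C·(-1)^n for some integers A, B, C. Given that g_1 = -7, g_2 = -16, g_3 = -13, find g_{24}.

-82

The three given values yield: A + B - C = -7; 2A + B + C = -16; 3A + B - C = -13.
Subtracting the first from the second: A + 2C = -9.
Subtracting the second from the third: A - 2C = 3.
Solving: C = -3, A = -3, then B = -7.
So g_n = -3·n + (-7) + (-3)·(-1)^n; at n=24 this is -82.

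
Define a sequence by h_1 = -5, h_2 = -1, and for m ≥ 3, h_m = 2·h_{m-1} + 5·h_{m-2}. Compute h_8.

-9739

Iterate the recurrence:
h_3 = -27;  h_4 = -59;  h_5 = -253;  h_6 = -801;  h_7 = -2867;  h_8 = -9739.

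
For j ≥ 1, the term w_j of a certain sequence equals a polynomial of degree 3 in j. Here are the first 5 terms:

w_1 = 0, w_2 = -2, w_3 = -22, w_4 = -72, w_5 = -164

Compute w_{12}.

1st diffs: -2, -20, -50, -92.
2nd diffs: -18, -30, -42.
3rd diffs: -12, -12 (constant).
So w_j = -2j^3 + 3j^2 + 3j - 4.
Evaluating at j = 12 gives w_{12} = -2992.

-2992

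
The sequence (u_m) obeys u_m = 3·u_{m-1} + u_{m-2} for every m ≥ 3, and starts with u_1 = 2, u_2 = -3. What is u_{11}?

-102571

u_3 = -7; u_4 = -24; u_5 = -79; u_6 = -261; u_7 = -862; u_8 = -2847; u_9 = -9403; u_{10} = -31056; u_{11} = -102571.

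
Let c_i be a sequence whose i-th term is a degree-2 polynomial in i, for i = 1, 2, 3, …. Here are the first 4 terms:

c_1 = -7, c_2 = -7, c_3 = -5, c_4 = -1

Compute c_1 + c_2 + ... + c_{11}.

253

1st diffs: 0, 2, 4.
2nd diffs: 2, 2 (constant).
So c_i = i^2 - 3i - 5.
Continuing: …, 5, 13, 23, 35, …, c_{11} = 83.
Summing i = 1..11 (11 terms) gives 253.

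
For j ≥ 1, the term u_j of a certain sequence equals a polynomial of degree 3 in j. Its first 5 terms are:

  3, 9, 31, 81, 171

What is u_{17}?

1st diffs: 6, 22, 50, 90.
2nd diffs: 16, 28, 40.
3rd diffs: 12, 12 (constant).
Newton forward-difference form: u_j = 3 + 6·C(j-1,1) + 16·C(j-1,2) + 12·C(j-1,3).
At j = 17: j-1 = 16, so u_{17} = 3 + 96 + 1920 + 6720 = 8739.

8739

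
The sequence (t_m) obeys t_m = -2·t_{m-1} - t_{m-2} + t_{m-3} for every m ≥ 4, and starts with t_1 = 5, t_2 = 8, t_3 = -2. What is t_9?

Step forward from the initial values:
t_4 = 1;  t_5 = 8;  t_6 = -19;  t_7 = 31;  t_8 = -35;  t_9 = 20.

20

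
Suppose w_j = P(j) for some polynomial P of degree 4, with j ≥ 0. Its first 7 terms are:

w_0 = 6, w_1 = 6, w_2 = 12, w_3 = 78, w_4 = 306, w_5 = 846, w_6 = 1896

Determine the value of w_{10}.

1st diffs: 0, 6, 66, 228, 540, 1050.
2nd diffs: 6, 60, 162, 312, 510.
3rd diffs: 54, 102, 150, 198.
4th diffs: 48, 48, 48 (constant).
So w_j = 2j^4 - 3j^3 - 2j^2 + 3j + 6.
Evaluating at j = 10 gives w_{10} = 16836.

16836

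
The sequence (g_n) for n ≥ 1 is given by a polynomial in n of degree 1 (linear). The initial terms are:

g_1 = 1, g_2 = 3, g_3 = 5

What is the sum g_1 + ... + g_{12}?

144

1st diffs: 2, 2 (constant).
So g_n = 2n - 1.
Continuing: …, 7, 9, 11, 13, …, g_{12} = 23.
Summing n = 1..12 (12 terms) gives 144.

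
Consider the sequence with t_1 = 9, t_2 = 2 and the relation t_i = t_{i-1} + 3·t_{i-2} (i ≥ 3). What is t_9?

3053

Applying the relation repeatedly:
t_3 = 29;  t_4 = 35;  t_5 = 122;  t_6 = 227;  t_7 = 593;  t_8 = 1274;  t_9 = 3053.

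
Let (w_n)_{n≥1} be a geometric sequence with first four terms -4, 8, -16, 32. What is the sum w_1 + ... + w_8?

Common ratio r = -2.
w_n = (-4)·(-2)^(n-1).
S = (-4)·((-2)^8 - 1)/(-2 - 1) = (-4)·(256 - 1)/(-3) = 340.

340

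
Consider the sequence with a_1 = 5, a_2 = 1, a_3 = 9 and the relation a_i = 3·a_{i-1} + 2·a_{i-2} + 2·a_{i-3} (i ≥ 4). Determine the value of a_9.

25481

Compute successive terms:
a_4 = 39;  a_5 = 137;  a_6 = 507;  a_7 = 1873;  a_8 = 6907;  a_9 = 25481.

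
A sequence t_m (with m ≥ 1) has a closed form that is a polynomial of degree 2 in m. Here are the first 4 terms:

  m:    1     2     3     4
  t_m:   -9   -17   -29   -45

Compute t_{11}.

-269

1st diffs: -8, -12, -16.
2nd diffs: -4, -4 (constant).
Newton forward-difference form: t_m = -9 + (-8)·C(m-1,1) + (-4)·C(m-1,2).
At m = 11: m-1 = 10, so t_{11} = -9 - 80 - 180 = -269.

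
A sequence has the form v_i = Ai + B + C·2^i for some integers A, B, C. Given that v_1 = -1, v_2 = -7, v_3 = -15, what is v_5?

At i = 1, 2, 3: A + B + 2C = -1; 2A + B + 4C = -7; 3A + B + 8C = -15.
Subtracting the first from the second: A + 2C = -6.
Subtracting the second from the third: A + 4C = -8.
Solving: C = -1, A = -4, then B = 5.
So v_i = -4·i + 5 + (-1)·2^i; at i=5 this is -47.

-47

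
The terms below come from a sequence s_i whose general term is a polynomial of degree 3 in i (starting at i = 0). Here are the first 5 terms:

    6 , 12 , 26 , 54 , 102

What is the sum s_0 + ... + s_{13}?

1st diffs: 6, 14, 28, 48.
2nd diffs: 8, 14, 20.
3rd diffs: 6, 6 (constant).
Newton forward-difference form: s_i = 6 + 6·C(i,1) + 8·C(i,2) + 6·C(i,3).
Continuing: …, 176, 282, 426, 614, …, s_{13} = 2424.
Summing i = 0..13 (14 terms) gives 9548.

9548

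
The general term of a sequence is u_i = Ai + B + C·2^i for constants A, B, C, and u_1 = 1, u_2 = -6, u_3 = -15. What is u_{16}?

-65608

The three given values yield: A + B + 2C = 1; 2A + B + 4C = -6; 3A + B + 8C = -15.
Subtracting the first from the second: A + 2C = -7.
Subtracting the second from the third: A + 4C = -9.
Solving: C = -1, A = -5, then B = 8.
So u_i = -5·i + 8 + (-1)·2^i; at i=16 this is -65608.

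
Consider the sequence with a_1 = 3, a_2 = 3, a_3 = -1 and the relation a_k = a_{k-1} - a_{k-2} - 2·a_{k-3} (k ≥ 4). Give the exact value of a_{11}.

Iterate the recurrence:
a_4 = -10  a_5 = -15  a_6 = -3  a_7 = 32  a_8 = 65  a_9 = 39  a_{10} = -90  a_{11} = -259.

-259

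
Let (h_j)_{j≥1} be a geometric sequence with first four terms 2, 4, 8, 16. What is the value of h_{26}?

67108864

Common ratio r = 2.
h_j = 2·2^(j-1).
h_{26} = 2·2^25 = 67108864.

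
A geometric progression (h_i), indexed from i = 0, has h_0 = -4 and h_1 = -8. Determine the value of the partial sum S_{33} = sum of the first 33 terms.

Common ratio r = 2.
h_i = (-4)·2^(i-0).
S = (-4)·(2^33 - 1)/(2 - 1) = (-4)·(8589934592 - 1)/(1) = -34359738364.

-34359738364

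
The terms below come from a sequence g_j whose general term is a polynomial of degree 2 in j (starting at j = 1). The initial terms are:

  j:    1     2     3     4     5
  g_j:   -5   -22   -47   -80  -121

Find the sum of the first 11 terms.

-2310

1st diffs: -17, -25, -33, -41.
2nd diffs: -8, -8, -8 (constant).
So g_j = -4j^2 - 5j + 4.
Continuing: …, -170, -227, -292, -365, …, g_{11} = -535.
Summing j = 1..11 (11 terms) gives -2310.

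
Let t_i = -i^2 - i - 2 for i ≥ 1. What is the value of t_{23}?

-554

t_{23} = -1·23^2 - 1·23 - 2 = -554.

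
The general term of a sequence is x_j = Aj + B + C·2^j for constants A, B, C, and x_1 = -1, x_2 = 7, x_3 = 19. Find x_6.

143

The three given values yield: A + B + 2C = -1; 2A + B + 4C = 7; 3A + B + 8C = 19.
Subtracting the first from the second: A + 2C = 8.
Subtracting the second from the third: A + 4C = 12.
Solving: C = 2, A = 4, then B = -9.
So x_j = 4·j + (-9) + 2·2^j; at j=6 this is 143.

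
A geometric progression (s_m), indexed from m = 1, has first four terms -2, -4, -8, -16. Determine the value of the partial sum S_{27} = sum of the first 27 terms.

-268435454

Common ratio r = 2.
s_m = (-2)·2^(m-1).
S = (-2)·(2^27 - 1)/(2 - 1) = (-2)·(134217728 - 1)/(1) = -268435454.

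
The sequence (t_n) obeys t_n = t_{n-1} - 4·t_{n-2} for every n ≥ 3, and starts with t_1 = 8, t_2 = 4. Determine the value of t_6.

Iterate the recurrence:
t_3 = -28; t_4 = -44; t_5 = 68; t_6 = 244.

244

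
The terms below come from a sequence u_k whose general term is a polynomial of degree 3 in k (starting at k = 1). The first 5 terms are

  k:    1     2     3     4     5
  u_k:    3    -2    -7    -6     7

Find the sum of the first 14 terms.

1st diffs: -5, -5, 1, 13.
2nd diffs: 0, 6, 12.
3rd diffs: 6, 6 (constant).
So u_k = k^3 - 6k^2 + 6k + 2.
Continuing: …, 38, 93, 178, 299, …, u_{14} = 1654.
Summing k = 1..14 (14 terms) gives 5593.

5593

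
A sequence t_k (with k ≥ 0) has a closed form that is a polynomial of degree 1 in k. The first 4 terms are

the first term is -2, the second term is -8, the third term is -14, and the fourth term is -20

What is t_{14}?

-86

1st diffs: -6, -6, -6 (constant).
So t_k = -6k - 2.
Evaluating at k = 14 gives t_{14} = -86.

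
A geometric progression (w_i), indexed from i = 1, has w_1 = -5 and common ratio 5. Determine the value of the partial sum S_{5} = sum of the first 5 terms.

w_i = (-5)·5^(i-1).
S = (-5)·(5^5 - 1)/(5 - 1) = (-5)·(3125 - 1)/(4) = -3905.

-3905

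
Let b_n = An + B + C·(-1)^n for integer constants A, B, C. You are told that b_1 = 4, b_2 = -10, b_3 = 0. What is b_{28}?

Plug in n = 1, 2, 3: A + B - C = 4; 2A + B + C = -10; 3A + B - C = 0.
Subtracting the first from the second: A + 2C = -14.
Subtracting the second from the third: A - 2C = 10.
Solving: C = -6, A = -2, then B = 0.
Hence b_{28} = -2·28 + 0 + (-6)·1 = -62.

-62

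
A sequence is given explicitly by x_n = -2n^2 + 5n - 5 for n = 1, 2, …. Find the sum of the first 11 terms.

Over n = 1..11: Σn = 66, Σn² = 506.
Total = (-2)·506 + (5)·66 + (-5)·11 = -737.

-737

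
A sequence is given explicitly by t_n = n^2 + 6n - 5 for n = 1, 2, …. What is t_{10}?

t_{10} = 1·10^2 + 6·10 - 5 = 155.

155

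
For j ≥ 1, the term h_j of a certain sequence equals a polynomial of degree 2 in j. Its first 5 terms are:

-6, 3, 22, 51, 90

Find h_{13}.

762

1st diffs: 9, 19, 29, 39.
2nd diffs: 10, 10, 10 (constant).
So h_j = 5j^2 - 6j - 5.
Evaluating at j = 13 gives h_{13} = 762.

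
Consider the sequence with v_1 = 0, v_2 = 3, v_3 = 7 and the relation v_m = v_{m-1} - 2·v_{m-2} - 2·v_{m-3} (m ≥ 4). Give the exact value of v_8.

Applying the relation repeatedly:
v_4 = 1  v_5 = -19  v_6 = -35  v_7 = 1  v_8 = 109.

109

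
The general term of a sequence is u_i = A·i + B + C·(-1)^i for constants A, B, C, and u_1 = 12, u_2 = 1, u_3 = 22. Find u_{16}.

At i = 1, 2, 3: A + B - C = 12; 2A + B + C = 1; 3A + B - C = 22.
Subtracting the first from the second: A + 2C = -11.
Subtracting the second from the third: A - 2C = 21.
Solving: C = -8, A = 5, then B = -1.
So u_i = 5·i + (-1) + (-8)·(-1)^i; at i=16 this is 71.

71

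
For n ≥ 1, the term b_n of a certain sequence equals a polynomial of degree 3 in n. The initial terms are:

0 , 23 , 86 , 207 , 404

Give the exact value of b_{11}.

4190

1st diffs: 23, 63, 121, 197.
2nd diffs: 40, 58, 76.
3rd diffs: 18, 18 (constant).
Newton forward-difference form: b_n = 23·C(n-1,1) + 40·C(n-1,2) + 18·C(n-1,3).
At n = 11: n-1 = 10, so b_{11} = 230 + 1800 + 2160 = 4190.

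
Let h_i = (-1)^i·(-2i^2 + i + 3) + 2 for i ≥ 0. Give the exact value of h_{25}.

1224

(-1)^25 = -1; -2i^2 + i + 3 at i=25 is -1222; so h_{25} = 1224.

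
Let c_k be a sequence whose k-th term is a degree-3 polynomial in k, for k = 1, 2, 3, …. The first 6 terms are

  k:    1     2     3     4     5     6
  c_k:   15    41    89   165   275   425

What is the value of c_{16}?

5445

1st diffs: 26, 48, 76, 110, 150.
2nd diffs: 22, 28, 34, 40.
3rd diffs: 6, 6, 6 (constant).
So c_k = k^3 + 5k^2 + 4k + 5.
Evaluating at k = 16 gives c_{16} = 5445.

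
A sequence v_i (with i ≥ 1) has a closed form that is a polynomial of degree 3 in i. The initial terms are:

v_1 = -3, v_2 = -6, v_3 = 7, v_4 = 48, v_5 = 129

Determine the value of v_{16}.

7092

1st diffs: -3, 13, 41, 81.
2nd diffs: 16, 28, 40.
3rd diffs: 12, 12 (constant).
So v_i = 2i^3 - 4i^2 - 5i + 4.
Evaluating at i = 16 gives v_{16} = 7092.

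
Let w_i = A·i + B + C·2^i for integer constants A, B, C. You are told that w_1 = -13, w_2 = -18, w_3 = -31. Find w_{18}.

Write the equations: A + B + 2C = -13; 2A + B + 4C = -18; 3A + B + 8C = -31.
Subtracting the first from the second: A + 2C = -5.
Subtracting the second from the third: A + 4C = -13.
Solving: C = -4, A = 3, then B = -8.
Hence w_{18} = 3·18 + (-8) + (-4)·262144 = -1048530.

-1048530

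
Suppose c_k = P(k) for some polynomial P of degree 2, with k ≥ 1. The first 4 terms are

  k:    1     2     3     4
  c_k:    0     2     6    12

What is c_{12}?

1st diffs: 2, 4, 6.
2nd diffs: 2, 2 (constant).
Newton forward-difference form: c_k = 2·C(k-1,1) + 2·C(k-1,2).
At k = 12: k-1 = 11, so c_{12} = 22 + 110 = 132.

132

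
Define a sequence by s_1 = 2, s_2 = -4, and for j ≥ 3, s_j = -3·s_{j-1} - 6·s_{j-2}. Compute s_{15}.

577368

s_3 = 0, s_4 = 24, s_5 = -72, …, s_{12} = 36936, s_{13} = -29160, s_{14} = -134136, s_{15} = 577368.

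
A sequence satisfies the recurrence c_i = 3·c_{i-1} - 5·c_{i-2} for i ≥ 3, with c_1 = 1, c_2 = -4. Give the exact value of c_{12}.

Compute successive terms:
c_3 = -17;  c_4 = -31;  c_5 = -8;  c_6 = 131;  c_7 = 433;  c_8 = 644;  c_9 = -233;  c_{10} = -3919;  c_{11} = -10592;  c_{12} = -12181.

-12181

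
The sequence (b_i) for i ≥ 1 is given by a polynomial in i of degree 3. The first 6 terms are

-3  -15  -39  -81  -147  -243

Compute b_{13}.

-2259

1st diffs: -12, -24, -42, -66, -96.
2nd diffs: -12, -18, -24, -30.
3rd diffs: -6, -6, -6 (constant).
So b_i = -i^3 - 5i + 3.
Evaluating at i = 13 gives b_{13} = -2259.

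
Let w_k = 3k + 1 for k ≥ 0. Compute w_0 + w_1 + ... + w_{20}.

Over k = 0..20: Σk = 210.
Total = (3)·210 + (1)·21 = 651.

651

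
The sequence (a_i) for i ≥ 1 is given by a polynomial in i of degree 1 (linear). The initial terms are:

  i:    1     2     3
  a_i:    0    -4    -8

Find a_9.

1st diffs: -4, -4 (constant).
So a_i = -4i + 4.
Evaluating at i = 9 gives a_9 = -32.

-32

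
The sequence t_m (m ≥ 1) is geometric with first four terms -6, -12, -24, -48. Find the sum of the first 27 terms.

-805306362

Common ratio r = 2.
t_m = (-6)·2^(m-1).
S = (-6)·(2^27 - 1)/(2 - 1) = (-6)·(134217728 - 1)/(1) = -805306362.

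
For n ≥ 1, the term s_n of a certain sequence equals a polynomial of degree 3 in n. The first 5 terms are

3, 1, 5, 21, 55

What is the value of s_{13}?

1st diffs: -2, 4, 16, 34.
2nd diffs: 6, 12, 18.
3rd diffs: 6, 6 (constant).
So s_n = n^3 - 3n^2 + 5.
Evaluating at n = 13 gives s_{13} = 1695.

1695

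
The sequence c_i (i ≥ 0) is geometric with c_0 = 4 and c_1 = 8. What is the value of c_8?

1024

Common ratio r = 2.
c_i = 4·2^(i-0).
c_8 = 4·2^8 = 1024.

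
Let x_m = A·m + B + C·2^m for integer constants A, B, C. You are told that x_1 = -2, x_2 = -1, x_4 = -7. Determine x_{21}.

-2097092

Write the equations: A + B + 2C = -2; 2A + B + 4C = -1; 4A + B + 16C = -7.
Subtracting the first from the second: A + 2C = 1.
Subtracting the second from the third: 2A + 12C = -6.
Solving: C = -1, A = 3, then B = -3.
So x_m = 3·m + (-3) + (-1)·2^m; at m=21 this is -2097092.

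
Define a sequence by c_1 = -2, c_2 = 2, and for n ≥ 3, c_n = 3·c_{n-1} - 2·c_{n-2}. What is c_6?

Iterate the recurrence:
c_3 = 10; c_4 = 26; c_5 = 58; c_6 = 122.
(Characteristic roots are 2 and 1.)

122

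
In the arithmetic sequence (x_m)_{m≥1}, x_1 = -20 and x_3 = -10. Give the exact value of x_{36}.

155

Common difference d = (-10 - (-20)) / (3 - 1) = 5.
x_m = -20 + (m - 1)·5.
x_{36} = -20 + 35·5 = 155.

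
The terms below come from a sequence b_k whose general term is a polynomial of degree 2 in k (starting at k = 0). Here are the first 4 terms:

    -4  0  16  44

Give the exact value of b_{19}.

2124

1st diffs: 4, 16, 28.
2nd diffs: 12, 12 (constant).
Newton forward-difference form: b_k = -4 + 4·C(k,1) + 12·C(k,2).
At k = 19: k = 19, so b_{19} = -4 + 76 + 2052 = 2124.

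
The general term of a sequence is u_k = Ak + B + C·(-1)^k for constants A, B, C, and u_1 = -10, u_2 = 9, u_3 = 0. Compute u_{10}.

49

At k = 1, 2, 3: A + B - C = -10; 2A + B + C = 9; 3A + B - C = 0.
Subtracting the first from the second: A + 2C = 19.
Subtracting the second from the third: A - 2C = -9.
Solving: C = 7, A = 5, then B = -8.
Hence u_{10} = 5·10 + (-8) + 7·1 = 49.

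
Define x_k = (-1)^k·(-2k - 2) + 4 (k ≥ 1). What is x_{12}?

-22

(-1)^12 = 1; -2k - 2 at k=12 is -26; so x_{12} = -22.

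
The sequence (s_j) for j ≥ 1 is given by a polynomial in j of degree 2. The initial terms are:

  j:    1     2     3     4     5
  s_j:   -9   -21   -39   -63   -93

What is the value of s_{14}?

1st diffs: -12, -18, -24, -30.
2nd diffs: -6, -6, -6 (constant).
So s_j = -3j^2 - 3j - 3.
Evaluating at j = 14 gives s_{14} = -633.

-633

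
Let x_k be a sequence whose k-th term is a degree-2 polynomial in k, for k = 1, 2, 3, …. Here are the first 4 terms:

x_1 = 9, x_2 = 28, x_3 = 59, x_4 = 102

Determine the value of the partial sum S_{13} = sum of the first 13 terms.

1st diffs: 19, 31, 43.
2nd diffs: 12, 12 (constant).
Newton forward-difference form: x_k = 9 + 19·C(k-1,1) + 12·C(k-1,2).
Continuing: …, 157, 224, 303, 394, …, x_{13} = 1029.
Summing k = 1..13 (13 terms) gives 5031.

5031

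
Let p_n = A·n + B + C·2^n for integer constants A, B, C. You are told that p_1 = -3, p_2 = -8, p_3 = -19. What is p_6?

-184

The three given values yield: A + B + 2C = -3; 2A + B + 4C = -8; 3A + B + 8C = -19.
Subtracting the first from the second: A + 2C = -5.
Subtracting the second from the third: A + 4C = -11.
Solving: C = -3, A = 1, then B = 2.
Hence p_6 = 1·6 + 2 + (-3)·64 = -184.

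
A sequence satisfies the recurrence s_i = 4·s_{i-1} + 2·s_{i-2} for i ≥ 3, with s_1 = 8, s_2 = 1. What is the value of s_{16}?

Step forward from the initial values:
s_3 = 20, s_4 = 82, s_5 = 368, …, s_{13} = 56492288, s_{14} = 251361856, s_{15} = 1118432000, s_{16} = 4976451712.

4976451712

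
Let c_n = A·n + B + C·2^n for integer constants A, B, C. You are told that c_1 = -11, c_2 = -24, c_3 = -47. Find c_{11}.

Write the equations: A + B + 2C = -11; 2A + B + 4C = -24; 3A + B + 8C = -47.
Subtracting the first from the second: A + 2C = -13.
Subtracting the second from the third: A + 4C = -23.
Solving: C = -5, A = -3, then B = 2.
Hence c_{11} = -3·11 + 2 + (-5)·2048 = -10271.

-10271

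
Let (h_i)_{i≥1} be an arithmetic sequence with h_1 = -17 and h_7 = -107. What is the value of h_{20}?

-302

Common difference d = (-107 - (-17)) / (7 - 1) = -15.
h_i = -17 + (i - 1)·(-15).
h_{20} = -17 + 19·(-15) = -302.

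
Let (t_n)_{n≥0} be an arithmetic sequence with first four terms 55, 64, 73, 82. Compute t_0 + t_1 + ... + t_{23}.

Common difference d = 9.
t_n = 55 + (n - 0)·9.
t_{23} = 262; S = 24·(55 + 262)/2 = 3804.

3804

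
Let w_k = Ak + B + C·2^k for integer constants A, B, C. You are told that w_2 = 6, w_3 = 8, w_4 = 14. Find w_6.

58

At k = 2, 3, 4: 2A + B + 4C = 6; 3A + B + 8C = 8; 4A + B + 16C = 14.
Subtracting the first from the second: A + 4C = 2.
Subtracting the second from the third: A + 8C = 6.
Solving: C = 1, A = -2, then B = 6.
So w_k = -2·k + 6 + 1·2^k; at k=6 this is 58.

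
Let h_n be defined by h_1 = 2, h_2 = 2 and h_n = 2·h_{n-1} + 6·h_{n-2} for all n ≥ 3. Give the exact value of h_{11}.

414976

Compute successive terms:
h_3 = 16, h_4 = 44, h_5 = 184, h_6 = 632, h_7 = 2368, h_8 = 8528, h_9 = 31264, h_{10} = 113696, h_{11} = 414976.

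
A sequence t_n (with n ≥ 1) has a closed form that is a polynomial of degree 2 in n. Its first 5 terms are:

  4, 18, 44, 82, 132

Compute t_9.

452

1st diffs: 14, 26, 38, 50.
2nd diffs: 12, 12, 12 (constant).
So t_n = 6n^2 - 4n + 2.
Evaluating at n = 9 gives t_9 = 452.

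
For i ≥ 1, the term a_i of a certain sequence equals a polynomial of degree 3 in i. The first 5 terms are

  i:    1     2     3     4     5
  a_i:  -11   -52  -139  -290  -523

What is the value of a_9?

-2635

1st diffs: -41, -87, -151, -233.
2nd diffs: -46, -64, -82.
3rd diffs: -18, -18 (constant).
Newton forward-difference form: a_i = -11 + (-41)·C(i-1,1) + (-46)·C(i-1,2) + (-18)·C(i-1,3).
At i = 9: i-1 = 8, so a_9 = -11 - 328 - 1288 - 1008 = -2635.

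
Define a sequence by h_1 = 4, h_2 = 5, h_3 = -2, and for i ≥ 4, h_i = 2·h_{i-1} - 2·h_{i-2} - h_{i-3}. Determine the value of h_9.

Applying the relation repeatedly:
h_4 = -18; h_5 = -37; h_6 = -36; h_7 = 20; h_8 = 149; h_9 = 294.

294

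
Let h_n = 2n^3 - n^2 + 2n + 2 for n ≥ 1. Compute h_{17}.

9573

h_{17} = 2·17^3 - 1·17^2 + 2·17 + 2 = 9573.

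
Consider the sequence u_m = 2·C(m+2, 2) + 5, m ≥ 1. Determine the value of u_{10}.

C(12, 2) = 66, so u_{10} = 137.

137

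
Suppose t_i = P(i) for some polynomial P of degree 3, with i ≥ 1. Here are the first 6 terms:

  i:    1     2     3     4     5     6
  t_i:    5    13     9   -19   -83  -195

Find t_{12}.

1st diffs: 8, -4, -28, -64, -112.
2nd diffs: -12, -24, -36, -48.
3rd diffs: -12, -12, -12 (constant).
Newton forward-difference form: t_i = 5 + 8·C(i-1,1) + (-12)·C(i-1,2) + (-12)·C(i-1,3).
At i = 12: i-1 = 11, so t_{12} = 5 + 88 - 660 - 1980 = -2547.

-2547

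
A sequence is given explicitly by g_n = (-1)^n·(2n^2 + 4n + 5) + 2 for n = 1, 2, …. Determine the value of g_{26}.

(-1)^26 = 1; 2n^2 + 4n + 5 at n=26 is 1461; so g_{26} = 1463.

1463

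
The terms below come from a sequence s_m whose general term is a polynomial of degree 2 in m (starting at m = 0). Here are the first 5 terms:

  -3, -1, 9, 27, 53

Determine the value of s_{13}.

647

1st diffs: 2, 10, 18, 26.
2nd diffs: 8, 8, 8 (constant).
Newton forward-difference form: s_m = -3 + 2·C(m,1) + 8·C(m,2).
At m = 13: m = 13, so s_{13} = -3 + 26 + 624 = 647.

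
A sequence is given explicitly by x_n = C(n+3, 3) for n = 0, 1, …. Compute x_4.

C(7, 3) = 35, so x_4 = 35.

35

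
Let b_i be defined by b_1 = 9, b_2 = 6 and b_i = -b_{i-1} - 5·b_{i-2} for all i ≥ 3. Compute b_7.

-831

b_3 = -51;  b_4 = 21;  b_5 = 234;  b_6 = -339;  b_7 = -831.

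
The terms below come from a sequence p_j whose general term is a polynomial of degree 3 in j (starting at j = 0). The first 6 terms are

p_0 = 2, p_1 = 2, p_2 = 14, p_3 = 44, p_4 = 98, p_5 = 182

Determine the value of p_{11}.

1652

1st diffs: 0, 12, 30, 54, 84.
2nd diffs: 12, 18, 24, 30.
3rd diffs: 6, 6, 6 (constant).
Newton forward-difference form: p_j = 2 + 12·C(j,2) + 6·C(j,3).
At j = 11: j = 11, so p_{11} = 2 + 660 + 990 = 1652.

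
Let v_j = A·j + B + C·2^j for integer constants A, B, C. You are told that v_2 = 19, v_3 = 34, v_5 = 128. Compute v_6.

Write the equations: 2A + B + 4C = 19; 3A + B + 8C = 34; 5A + B + 32C = 128.
Subtracting the first from the second: A + 4C = 15.
Subtracting the second from the third: 2A + 24C = 94.
Solving: C = 4, A = -1, then B = 5.
So v_j = -1·j + 5 + 4·2^j; at j=6 this is 255.

255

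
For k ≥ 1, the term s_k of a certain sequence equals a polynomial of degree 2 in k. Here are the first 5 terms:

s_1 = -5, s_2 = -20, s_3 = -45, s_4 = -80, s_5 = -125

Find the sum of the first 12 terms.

1st diffs: -15, -25, -35, -45.
2nd diffs: -10, -10, -10 (constant).
Newton forward-difference form: s_k = -5 + (-15)·C(k-1,1) + (-10)·C(k-1,2).
Continuing: …, -180, -245, -320, -405, …, s_{12} = -720.
Summing k = 1..12 (12 terms) gives -3250.

-3250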